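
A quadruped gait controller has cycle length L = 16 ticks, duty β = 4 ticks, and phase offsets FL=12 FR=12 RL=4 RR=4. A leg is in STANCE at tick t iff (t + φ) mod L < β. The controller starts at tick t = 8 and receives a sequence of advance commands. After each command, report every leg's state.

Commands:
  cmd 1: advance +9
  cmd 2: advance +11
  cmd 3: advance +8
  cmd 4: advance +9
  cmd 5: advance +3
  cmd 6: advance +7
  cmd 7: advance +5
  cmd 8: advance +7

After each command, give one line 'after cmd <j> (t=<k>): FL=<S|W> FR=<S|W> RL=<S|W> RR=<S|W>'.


after cmd 1 (t=17): FL=W FR=W RL=W RR=W
after cmd 2 (t=28): FL=W FR=W RL=S RR=S
after cmd 3 (t=36): FL=S FR=S RL=W RR=W
after cmd 4 (t=45): FL=W FR=W RL=S RR=S
after cmd 5 (t=48): FL=W FR=W RL=W RR=W
after cmd 6 (t=55): FL=S FR=S RL=W RR=W
after cmd 7 (t=60): FL=W FR=W RL=S RR=S
after cmd 8 (t=67): FL=W FR=W RL=W RR=W

start t=8: FL=W FR=W RL=W RR=W
cmd 1: advance +9 → t=17, phase=(13,13,5,5) → FL=W FR=W RL=W RR=W
cmd 2: advance +11 → t=28, phase=(8,8,0,0) → FL=W FR=W RL=S RR=S
cmd 3: advance +8 → t=36, phase=(0,0,8,8) → FL=S FR=S RL=W RR=W
cmd 4: advance +9 → t=45, phase=(9,9,1,1) → FL=W FR=W RL=S RR=S
cmd 5: advance +3 → t=48, phase=(12,12,4,4) → FL=W FR=W RL=W RR=W
cmd 6: advance +7 → t=55, phase=(3,3,11,11) → FL=S FR=S RL=W RR=W
cmd 7: advance +5 → t=60, phase=(8,8,0,0) → FL=W FR=W RL=S RR=S
cmd 8: advance +7 → t=67, phase=(15,15,7,7) → FL=W FR=W RL=W RR=W


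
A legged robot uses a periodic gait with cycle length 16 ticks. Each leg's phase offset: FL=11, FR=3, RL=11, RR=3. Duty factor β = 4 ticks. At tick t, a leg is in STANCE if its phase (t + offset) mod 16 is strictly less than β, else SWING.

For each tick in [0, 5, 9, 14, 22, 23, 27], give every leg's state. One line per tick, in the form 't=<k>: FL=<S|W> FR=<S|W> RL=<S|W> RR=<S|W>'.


t=0: phase=(11,3,11,3) vs β=4 → FL=W FR=S RL=W RR=S
t=5: phase=(0,8,0,8) vs β=4 → FL=S FR=W RL=S RR=W
t=9: phase=(4,12,4,12) vs β=4 → FL=W FR=W RL=W RR=W
t=14: phase=(9,1,9,1) vs β=4 → FL=W FR=S RL=W RR=S
t=22: phase=(1,9,1,9) vs β=4 → FL=S FR=W RL=S RR=W
t=23: phase=(2,10,2,10) vs β=4 → FL=S FR=W RL=S RR=W
t=27: phase=(6,14,6,14) vs β=4 → FL=W FR=W RL=W RR=W

t=0: FL=W FR=S RL=W RR=S
t=5: FL=S FR=W RL=S RR=W
t=9: FL=W FR=W RL=W RR=W
t=14: FL=W FR=S RL=W RR=S
t=22: FL=S FR=W RL=S RR=W
t=23: FL=S FR=W RL=S RR=W
t=27: FL=W FR=W RL=W RR=W


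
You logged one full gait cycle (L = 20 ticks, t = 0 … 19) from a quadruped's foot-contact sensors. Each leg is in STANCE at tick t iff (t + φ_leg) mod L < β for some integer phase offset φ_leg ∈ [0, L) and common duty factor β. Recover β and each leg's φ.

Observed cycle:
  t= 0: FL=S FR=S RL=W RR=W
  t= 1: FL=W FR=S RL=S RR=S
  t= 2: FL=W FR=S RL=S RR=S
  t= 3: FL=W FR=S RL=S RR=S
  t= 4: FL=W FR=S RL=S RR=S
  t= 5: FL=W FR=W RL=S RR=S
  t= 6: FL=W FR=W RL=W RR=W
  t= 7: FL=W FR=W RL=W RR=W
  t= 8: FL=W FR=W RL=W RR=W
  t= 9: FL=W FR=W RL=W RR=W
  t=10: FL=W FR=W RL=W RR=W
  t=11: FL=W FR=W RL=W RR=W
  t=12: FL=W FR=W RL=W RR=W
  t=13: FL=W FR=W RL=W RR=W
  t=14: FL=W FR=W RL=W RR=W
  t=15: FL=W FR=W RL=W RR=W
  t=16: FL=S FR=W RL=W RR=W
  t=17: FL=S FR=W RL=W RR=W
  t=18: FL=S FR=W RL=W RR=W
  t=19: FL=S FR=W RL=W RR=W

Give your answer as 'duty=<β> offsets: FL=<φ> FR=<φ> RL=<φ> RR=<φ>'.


duty β = stance ticks per leg = 5
FL: stance ticks = 5; W→S at t=16 → φ=4
FR: stance ticks = 5; W→S at t=0 → φ=0
RL: stance ticks = 5; W→S at t=1 → φ=19
RR: stance ticks = 5; W→S at t=1 → φ=19

duty=5 offsets: FL=4 FR=0 RL=19 RR=19


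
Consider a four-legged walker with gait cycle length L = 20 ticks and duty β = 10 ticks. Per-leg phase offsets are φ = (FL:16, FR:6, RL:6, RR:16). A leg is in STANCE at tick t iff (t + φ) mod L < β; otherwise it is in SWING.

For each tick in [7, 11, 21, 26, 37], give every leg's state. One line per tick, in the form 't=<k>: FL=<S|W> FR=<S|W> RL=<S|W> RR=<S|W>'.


t=7: FL=S FR=W RL=W RR=S
t=11: FL=S FR=W RL=W RR=S
t=21: FL=W FR=S RL=S RR=W
t=26: FL=S FR=W RL=W RR=S
t=37: FL=W FR=S RL=S RR=W

t=7: phase=(3,13,13,3) vs β=10 → FL=S FR=W RL=W RR=S
t=11: phase=(7,17,17,7) vs β=10 → FL=S FR=W RL=W RR=S
t=21: phase=(17,7,7,17) vs β=10 → FL=W FR=S RL=S RR=W
t=26: phase=(2,12,12,2) vs β=10 → FL=S FR=W RL=W RR=S
t=37: phase=(13,3,3,13) vs β=10 → FL=W FR=S RL=S RR=W


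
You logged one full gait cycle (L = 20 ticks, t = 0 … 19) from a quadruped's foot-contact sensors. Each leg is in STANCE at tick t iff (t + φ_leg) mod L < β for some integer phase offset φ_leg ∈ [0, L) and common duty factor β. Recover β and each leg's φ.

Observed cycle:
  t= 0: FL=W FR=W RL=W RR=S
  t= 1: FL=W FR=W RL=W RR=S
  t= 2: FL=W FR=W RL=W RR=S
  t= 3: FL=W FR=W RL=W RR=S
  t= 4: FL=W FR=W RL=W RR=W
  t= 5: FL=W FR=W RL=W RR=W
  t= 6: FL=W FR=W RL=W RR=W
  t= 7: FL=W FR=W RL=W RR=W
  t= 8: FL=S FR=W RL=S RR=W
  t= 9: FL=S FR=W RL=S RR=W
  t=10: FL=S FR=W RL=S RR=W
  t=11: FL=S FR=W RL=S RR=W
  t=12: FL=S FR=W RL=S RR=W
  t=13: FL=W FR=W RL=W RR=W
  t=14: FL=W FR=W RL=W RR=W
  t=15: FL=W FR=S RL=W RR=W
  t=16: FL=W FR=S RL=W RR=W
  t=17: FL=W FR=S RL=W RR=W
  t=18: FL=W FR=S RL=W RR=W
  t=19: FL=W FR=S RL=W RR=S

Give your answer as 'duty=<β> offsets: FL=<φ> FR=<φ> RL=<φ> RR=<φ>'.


duty=5 offsets: FL=12 FR=5 RL=12 RR=1

duty β = stance ticks per leg = 5
FL: stance ticks = 5; W→S at t=8 → φ=12
FR: stance ticks = 5; W→S at t=15 → φ=5
RL: stance ticks = 5; W→S at t=8 → φ=12
RR: stance ticks = 5; W→S at t=19 → φ=1


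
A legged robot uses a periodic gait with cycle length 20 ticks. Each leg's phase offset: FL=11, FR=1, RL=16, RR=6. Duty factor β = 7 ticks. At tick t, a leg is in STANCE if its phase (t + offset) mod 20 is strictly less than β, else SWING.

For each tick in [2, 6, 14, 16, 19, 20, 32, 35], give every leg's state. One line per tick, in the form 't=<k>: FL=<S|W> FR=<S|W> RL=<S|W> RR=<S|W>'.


t=2: FL=W FR=S RL=W RR=W
t=6: FL=W FR=W RL=S RR=W
t=14: FL=S FR=W RL=W RR=S
t=16: FL=W FR=W RL=W RR=S
t=19: FL=W FR=S RL=W RR=S
t=20: FL=W FR=S RL=W RR=S
t=32: FL=S FR=W RL=W RR=W
t=35: FL=S FR=W RL=W RR=S

t=2: phase=(13,3,18,8) vs β=7 → FL=W FR=S RL=W RR=W
t=6: phase=(17,7,2,12) vs β=7 → FL=W FR=W RL=S RR=W
t=14: phase=(5,15,10,0) vs β=7 → FL=S FR=W RL=W RR=S
t=16: phase=(7,17,12,2) vs β=7 → FL=W FR=W RL=W RR=S
t=19: phase=(10,0,15,5) vs β=7 → FL=W FR=S RL=W RR=S
t=20: phase=(11,1,16,6) vs β=7 → FL=W FR=S RL=W RR=S
t=32: phase=(3,13,8,18) vs β=7 → FL=S FR=W RL=W RR=W
t=35: phase=(6,16,11,1) vs β=7 → FL=S FR=W RL=W RR=S


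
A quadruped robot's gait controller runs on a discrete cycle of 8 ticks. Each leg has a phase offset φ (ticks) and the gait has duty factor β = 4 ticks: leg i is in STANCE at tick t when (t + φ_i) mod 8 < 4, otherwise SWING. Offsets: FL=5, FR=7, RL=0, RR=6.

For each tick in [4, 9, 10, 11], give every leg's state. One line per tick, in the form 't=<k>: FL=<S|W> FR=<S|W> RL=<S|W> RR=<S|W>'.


t=4: FL=S FR=S RL=W RR=S
t=9: FL=W FR=S RL=S RR=W
t=10: FL=W FR=S RL=S RR=S
t=11: FL=S FR=S RL=S RR=S

t=4: phase=(1,3,4,2) vs β=4 → FL=S FR=S RL=W RR=S
t=9: phase=(6,0,1,7) vs β=4 → FL=W FR=S RL=S RR=W
t=10: phase=(7,1,2,0) vs β=4 → FL=W FR=S RL=S RR=S
t=11: phase=(0,2,3,1) vs β=4 → FL=S FR=S RL=S RR=S


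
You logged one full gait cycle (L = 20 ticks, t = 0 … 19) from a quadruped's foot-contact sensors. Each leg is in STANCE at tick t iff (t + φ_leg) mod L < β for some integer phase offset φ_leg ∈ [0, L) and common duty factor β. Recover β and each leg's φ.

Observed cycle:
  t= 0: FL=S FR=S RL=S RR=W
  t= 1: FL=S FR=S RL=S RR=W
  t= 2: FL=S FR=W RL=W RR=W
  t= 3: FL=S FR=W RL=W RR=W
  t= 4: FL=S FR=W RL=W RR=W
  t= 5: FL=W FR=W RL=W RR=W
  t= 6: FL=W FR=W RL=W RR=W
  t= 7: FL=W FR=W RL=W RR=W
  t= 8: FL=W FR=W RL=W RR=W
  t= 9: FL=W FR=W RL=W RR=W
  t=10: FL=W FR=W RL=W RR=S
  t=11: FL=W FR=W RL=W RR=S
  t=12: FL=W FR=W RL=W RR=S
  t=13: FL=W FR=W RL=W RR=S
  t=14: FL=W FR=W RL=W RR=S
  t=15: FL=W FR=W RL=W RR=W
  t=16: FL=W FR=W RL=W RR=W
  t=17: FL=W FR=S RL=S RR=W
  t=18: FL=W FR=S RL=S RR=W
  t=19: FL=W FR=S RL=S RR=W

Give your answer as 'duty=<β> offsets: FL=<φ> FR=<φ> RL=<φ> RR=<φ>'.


duty β = stance ticks per leg = 5
FL: stance ticks = 5; W→S at t=0 → φ=0
FR: stance ticks = 5; W→S at t=17 → φ=3
RL: stance ticks = 5; W→S at t=17 → φ=3
RR: stance ticks = 5; W→S at t=10 → φ=10

duty=5 offsets: FL=0 FR=3 RL=3 RR=10


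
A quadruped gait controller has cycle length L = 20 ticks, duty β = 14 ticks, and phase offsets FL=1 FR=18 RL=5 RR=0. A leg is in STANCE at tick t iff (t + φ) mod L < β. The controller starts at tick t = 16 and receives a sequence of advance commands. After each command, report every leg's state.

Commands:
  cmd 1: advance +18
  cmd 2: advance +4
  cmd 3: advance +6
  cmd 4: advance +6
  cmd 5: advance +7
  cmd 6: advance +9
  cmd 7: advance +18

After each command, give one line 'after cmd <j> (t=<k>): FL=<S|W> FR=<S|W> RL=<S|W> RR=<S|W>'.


after cmd 1 (t=34): FL=W FR=S RL=W RR=W
after cmd 2 (t=38): FL=W FR=W RL=S RR=W
after cmd 3 (t=44): FL=S FR=S RL=S RR=S
after cmd 4 (t=50): FL=S FR=S RL=W RR=S
after cmd 5 (t=57): FL=W FR=W RL=S RR=W
after cmd 6 (t=66): FL=S FR=S RL=S RR=S
after cmd 7 (t=84): FL=S FR=S RL=S RR=S

start t=16: FL=W FR=W RL=S RR=W
cmd 1: advance +18 → t=34, phase=(15,12,19,14) → FL=W FR=S RL=W RR=W
cmd 2: advance +4 → t=38, phase=(19,16,3,18) → FL=W FR=W RL=S RR=W
cmd 3: advance +6 → t=44, phase=(5,2,9,4) → FL=S FR=S RL=S RR=S
cmd 4: advance +6 → t=50, phase=(11,8,15,10) → FL=S FR=S RL=W RR=S
cmd 5: advance +7 → t=57, phase=(18,15,2,17) → FL=W FR=W RL=S RR=W
cmd 6: advance +9 → t=66, phase=(7,4,11,6) → FL=S FR=S RL=S RR=S
cmd 7: advance +18 → t=84, phase=(5,2,9,4) → FL=S FR=S RL=S RR=S


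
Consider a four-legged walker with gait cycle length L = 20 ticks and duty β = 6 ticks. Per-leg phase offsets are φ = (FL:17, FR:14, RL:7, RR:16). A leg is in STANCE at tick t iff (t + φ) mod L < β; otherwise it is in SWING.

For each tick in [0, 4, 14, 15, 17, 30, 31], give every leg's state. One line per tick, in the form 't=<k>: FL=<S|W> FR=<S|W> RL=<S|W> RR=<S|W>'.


t=0: FL=W FR=W RL=W RR=W
t=4: FL=S FR=W RL=W RR=S
t=14: FL=W FR=W RL=S RR=W
t=15: FL=W FR=W RL=S RR=W
t=17: FL=W FR=W RL=S RR=W
t=30: FL=W FR=S RL=W RR=W
t=31: FL=W FR=S RL=W RR=W

t=0: phase=(17,14,7,16) vs β=6 → FL=W FR=W RL=W RR=W
t=4: phase=(1,18,11,0) vs β=6 → FL=S FR=W RL=W RR=S
t=14: phase=(11,8,1,10) vs β=6 → FL=W FR=W RL=S RR=W
t=15: phase=(12,9,2,11) vs β=6 → FL=W FR=W RL=S RR=W
t=17: phase=(14,11,4,13) vs β=6 → FL=W FR=W RL=S RR=W
t=30: phase=(7,4,17,6) vs β=6 → FL=W FR=S RL=W RR=W
t=31: phase=(8,5,18,7) vs β=6 → FL=W FR=S RL=W RR=W


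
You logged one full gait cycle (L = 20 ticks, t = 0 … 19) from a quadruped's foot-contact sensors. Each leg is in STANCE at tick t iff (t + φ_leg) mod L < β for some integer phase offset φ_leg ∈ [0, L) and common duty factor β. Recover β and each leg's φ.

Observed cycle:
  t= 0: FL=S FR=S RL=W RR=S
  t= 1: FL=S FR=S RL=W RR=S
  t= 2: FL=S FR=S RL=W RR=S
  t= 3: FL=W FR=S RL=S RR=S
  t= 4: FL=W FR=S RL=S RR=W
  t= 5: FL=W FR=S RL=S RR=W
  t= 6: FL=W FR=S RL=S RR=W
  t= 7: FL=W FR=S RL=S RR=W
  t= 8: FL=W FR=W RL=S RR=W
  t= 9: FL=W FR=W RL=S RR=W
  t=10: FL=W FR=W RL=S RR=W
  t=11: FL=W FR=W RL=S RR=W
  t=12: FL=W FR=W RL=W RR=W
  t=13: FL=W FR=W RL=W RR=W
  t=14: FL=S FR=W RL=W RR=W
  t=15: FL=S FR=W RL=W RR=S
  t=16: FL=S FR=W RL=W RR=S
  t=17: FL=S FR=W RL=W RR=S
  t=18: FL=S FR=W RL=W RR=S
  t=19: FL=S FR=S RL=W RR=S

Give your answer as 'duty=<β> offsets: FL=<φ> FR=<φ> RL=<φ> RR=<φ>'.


duty=9 offsets: FL=6 FR=1 RL=17 RR=5

duty β = stance ticks per leg = 9
FL: stance ticks = 9; W→S at t=14 → φ=6
FR: stance ticks = 9; W→S at t=19 → φ=1
RL: stance ticks = 9; W→S at t=3 → φ=17
RR: stance ticks = 9; W→S at t=15 → φ=5


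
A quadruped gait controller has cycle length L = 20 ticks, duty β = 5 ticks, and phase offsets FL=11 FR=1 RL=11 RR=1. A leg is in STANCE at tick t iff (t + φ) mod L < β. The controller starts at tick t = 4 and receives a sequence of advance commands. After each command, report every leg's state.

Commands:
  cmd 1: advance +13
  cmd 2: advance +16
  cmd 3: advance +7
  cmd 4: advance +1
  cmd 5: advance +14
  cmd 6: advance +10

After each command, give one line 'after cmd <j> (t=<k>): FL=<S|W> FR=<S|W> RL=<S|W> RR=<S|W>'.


after cmd 1 (t=17): FL=W FR=W RL=W RR=W
after cmd 2 (t=33): FL=S FR=W RL=S RR=W
after cmd 3 (t=40): FL=W FR=S RL=W RR=S
after cmd 4 (t=41): FL=W FR=S RL=W RR=S
after cmd 5 (t=55): FL=W FR=W RL=W RR=W
after cmd 6 (t=65): FL=W FR=W RL=W RR=W

start t=4: FL=W FR=W RL=W RR=W
cmd 1: advance +13 → t=17, phase=(8,18,8,18) → FL=W FR=W RL=W RR=W
cmd 2: advance +16 → t=33, phase=(4,14,4,14) → FL=S FR=W RL=S RR=W
cmd 3: advance +7 → t=40, phase=(11,1,11,1) → FL=W FR=S RL=W RR=S
cmd 4: advance +1 → t=41, phase=(12,2,12,2) → FL=W FR=S RL=W RR=S
cmd 5: advance +14 → t=55, phase=(6,16,6,16) → FL=W FR=W RL=W RR=W
cmd 6: advance +10 → t=65, phase=(16,6,16,6) → FL=W FR=W RL=W RR=W


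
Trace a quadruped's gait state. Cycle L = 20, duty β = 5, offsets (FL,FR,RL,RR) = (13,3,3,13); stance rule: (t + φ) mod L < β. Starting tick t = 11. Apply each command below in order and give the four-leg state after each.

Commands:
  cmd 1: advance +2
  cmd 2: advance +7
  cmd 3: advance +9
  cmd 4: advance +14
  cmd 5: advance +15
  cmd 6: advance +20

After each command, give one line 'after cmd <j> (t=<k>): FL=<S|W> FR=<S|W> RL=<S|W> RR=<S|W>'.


start t=11: FL=S FR=W RL=W RR=S
cmd 1: advance +2 → t=13, phase=(6,16,16,6) → FL=W FR=W RL=W RR=W
cmd 2: advance +7 → t=20, phase=(13,3,3,13) → FL=W FR=S RL=S RR=W
cmd 3: advance +9 → t=29, phase=(2,12,12,2) → FL=S FR=W RL=W RR=S
cmd 4: advance +14 → t=43, phase=(16,6,6,16) → FL=W FR=W RL=W RR=W
cmd 5: advance +15 → t=58, phase=(11,1,1,11) → FL=W FR=S RL=S RR=W
cmd 6: advance +20 → t=78, phase=(11,1,1,11) → FL=W FR=S RL=S RR=W

after cmd 1 (t=13): FL=W FR=W RL=W RR=W
after cmd 2 (t=20): FL=W FR=S RL=S RR=W
after cmd 3 (t=29): FL=S FR=W RL=W RR=S
after cmd 4 (t=43): FL=W FR=W RL=W RR=W
after cmd 5 (t=58): FL=W FR=S RL=S RR=W
after cmd 6 (t=78): FL=W FR=S RL=S RR=W


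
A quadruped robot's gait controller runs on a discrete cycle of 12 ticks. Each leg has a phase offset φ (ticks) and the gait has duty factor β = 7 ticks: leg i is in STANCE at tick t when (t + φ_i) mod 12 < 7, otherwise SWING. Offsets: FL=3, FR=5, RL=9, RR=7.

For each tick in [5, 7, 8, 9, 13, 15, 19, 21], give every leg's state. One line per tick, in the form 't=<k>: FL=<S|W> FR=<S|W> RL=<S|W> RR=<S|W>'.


t=5: phase=(8,10,2,0) vs β=7 → FL=W FR=W RL=S RR=S
t=7: phase=(10,0,4,2) vs β=7 → FL=W FR=S RL=S RR=S
t=8: phase=(11,1,5,3) vs β=7 → FL=W FR=S RL=S RR=S
t=9: phase=(0,2,6,4) vs β=7 → FL=S FR=S RL=S RR=S
t=13: phase=(4,6,10,8) vs β=7 → FL=S FR=S RL=W RR=W
t=15: phase=(6,8,0,10) vs β=7 → FL=S FR=W RL=S RR=W
t=19: phase=(10,0,4,2) vs β=7 → FL=W FR=S RL=S RR=S
t=21: phase=(0,2,6,4) vs β=7 → FL=S FR=S RL=S RR=S

t=5: FL=W FR=W RL=S RR=S
t=7: FL=W FR=S RL=S RR=S
t=8: FL=W FR=S RL=S RR=S
t=9: FL=S FR=S RL=S RR=S
t=13: FL=S FR=S RL=W RR=W
t=15: FL=S FR=W RL=S RR=W
t=19: FL=W FR=S RL=S RR=S
t=21: FL=S FR=S RL=S RR=S


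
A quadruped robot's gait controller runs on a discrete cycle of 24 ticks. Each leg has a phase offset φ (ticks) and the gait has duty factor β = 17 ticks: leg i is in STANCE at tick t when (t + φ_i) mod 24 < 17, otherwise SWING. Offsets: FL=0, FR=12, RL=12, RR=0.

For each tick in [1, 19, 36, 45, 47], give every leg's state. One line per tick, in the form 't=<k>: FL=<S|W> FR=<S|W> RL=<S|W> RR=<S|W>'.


t=1: FL=S FR=S RL=S RR=S
t=19: FL=W FR=S RL=S RR=W
t=36: FL=S FR=S RL=S RR=S
t=45: FL=W FR=S RL=S RR=W
t=47: FL=W FR=S RL=S RR=W

t=1: phase=(1,13,13,1) vs β=17 → FL=S FR=S RL=S RR=S
t=19: phase=(19,7,7,19) vs β=17 → FL=W FR=S RL=S RR=W
t=36: phase=(12,0,0,12) vs β=17 → FL=S FR=S RL=S RR=S
t=45: phase=(21,9,9,21) vs β=17 → FL=W FR=S RL=S RR=W
t=47: phase=(23,11,11,23) vs β=17 → FL=W FR=S RL=S RR=W


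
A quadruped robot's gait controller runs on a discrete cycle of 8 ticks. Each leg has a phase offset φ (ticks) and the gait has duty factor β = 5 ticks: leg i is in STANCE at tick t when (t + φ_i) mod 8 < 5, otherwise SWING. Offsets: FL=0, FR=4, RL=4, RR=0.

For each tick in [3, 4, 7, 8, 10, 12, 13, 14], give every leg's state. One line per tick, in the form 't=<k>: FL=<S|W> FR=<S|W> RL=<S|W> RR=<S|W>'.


t=3: FL=S FR=W RL=W RR=S
t=4: FL=S FR=S RL=S RR=S
t=7: FL=W FR=S RL=S RR=W
t=8: FL=S FR=S RL=S RR=S
t=10: FL=S FR=W RL=W RR=S
t=12: FL=S FR=S RL=S RR=S
t=13: FL=W FR=S RL=S RR=W
t=14: FL=W FR=S RL=S RR=W

t=3: phase=(3,7,7,3) vs β=5 → FL=S FR=W RL=W RR=S
t=4: phase=(4,0,0,4) vs β=5 → FL=S FR=S RL=S RR=S
t=7: phase=(7,3,3,7) vs β=5 → FL=W FR=S RL=S RR=W
t=8: phase=(0,4,4,0) vs β=5 → FL=S FR=S RL=S RR=S
t=10: phase=(2,6,6,2) vs β=5 → FL=S FR=W RL=W RR=S
t=12: phase=(4,0,0,4) vs β=5 → FL=S FR=S RL=S RR=S
t=13: phase=(5,1,1,5) vs β=5 → FL=W FR=S RL=S RR=W
t=14: phase=(6,2,2,6) vs β=5 → FL=W FR=S RL=S RR=W


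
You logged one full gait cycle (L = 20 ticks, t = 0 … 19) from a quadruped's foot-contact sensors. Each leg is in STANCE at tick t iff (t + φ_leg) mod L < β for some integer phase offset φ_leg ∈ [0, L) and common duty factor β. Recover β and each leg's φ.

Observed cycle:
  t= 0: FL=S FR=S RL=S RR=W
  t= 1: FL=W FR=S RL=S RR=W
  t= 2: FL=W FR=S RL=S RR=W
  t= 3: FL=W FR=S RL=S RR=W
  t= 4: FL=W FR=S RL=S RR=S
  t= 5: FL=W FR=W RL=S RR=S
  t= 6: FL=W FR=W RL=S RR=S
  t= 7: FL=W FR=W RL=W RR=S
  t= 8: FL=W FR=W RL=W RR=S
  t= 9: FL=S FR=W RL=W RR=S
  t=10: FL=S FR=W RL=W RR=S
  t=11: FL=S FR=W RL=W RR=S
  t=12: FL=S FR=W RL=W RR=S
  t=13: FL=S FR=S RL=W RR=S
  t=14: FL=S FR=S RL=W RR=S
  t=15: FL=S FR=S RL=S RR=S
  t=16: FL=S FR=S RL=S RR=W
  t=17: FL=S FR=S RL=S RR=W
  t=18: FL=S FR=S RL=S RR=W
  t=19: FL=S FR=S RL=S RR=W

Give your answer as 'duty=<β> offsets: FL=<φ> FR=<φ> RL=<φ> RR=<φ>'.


duty=12 offsets: FL=11 FR=7 RL=5 RR=16

duty β = stance ticks per leg = 12
FL: stance ticks = 12; W→S at t=9 → φ=11
FR: stance ticks = 12; W→S at t=13 → φ=7
RL: stance ticks = 12; W→S at t=15 → φ=5
RR: stance ticks = 12; W→S at t=4 → φ=16


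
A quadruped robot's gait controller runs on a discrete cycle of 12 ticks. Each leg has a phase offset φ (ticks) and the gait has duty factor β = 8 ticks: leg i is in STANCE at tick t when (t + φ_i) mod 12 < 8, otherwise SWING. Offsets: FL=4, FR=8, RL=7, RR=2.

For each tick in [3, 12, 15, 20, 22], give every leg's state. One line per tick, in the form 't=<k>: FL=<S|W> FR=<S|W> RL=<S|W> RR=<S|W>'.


t=3: FL=S FR=W RL=W RR=S
t=12: FL=S FR=W RL=S RR=S
t=15: FL=S FR=W RL=W RR=S
t=20: FL=S FR=S RL=S RR=W
t=22: FL=S FR=S RL=S RR=S

t=3: phase=(7,11,10,5) vs β=8 → FL=S FR=W RL=W RR=S
t=12: phase=(4,8,7,2) vs β=8 → FL=S FR=W RL=S RR=S
t=15: phase=(7,11,10,5) vs β=8 → FL=S FR=W RL=W RR=S
t=20: phase=(0,4,3,10) vs β=8 → FL=S FR=S RL=S RR=W
t=22: phase=(2,6,5,0) vs β=8 → FL=S FR=S RL=S RR=S


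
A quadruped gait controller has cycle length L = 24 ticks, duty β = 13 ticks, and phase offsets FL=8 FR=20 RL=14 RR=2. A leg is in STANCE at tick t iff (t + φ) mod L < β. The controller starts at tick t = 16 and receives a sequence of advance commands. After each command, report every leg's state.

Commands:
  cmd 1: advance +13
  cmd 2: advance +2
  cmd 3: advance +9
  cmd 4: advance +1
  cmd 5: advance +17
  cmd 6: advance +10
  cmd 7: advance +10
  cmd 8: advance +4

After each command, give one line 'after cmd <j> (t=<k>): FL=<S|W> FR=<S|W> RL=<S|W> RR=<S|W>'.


start t=16: FL=S FR=S RL=S RR=W
cmd 1: advance +13 → t=29, phase=(13,1,19,7) → FL=W FR=S RL=W RR=S
cmd 2: advance +2 → t=31, phase=(15,3,21,9) → FL=W FR=S RL=W RR=S
cmd 3: advance +9 → t=40, phase=(0,12,6,18) → FL=S FR=S RL=S RR=W
cmd 4: advance +1 → t=41, phase=(1,13,7,19) → FL=S FR=W RL=S RR=W
cmd 5: advance +17 → t=58, phase=(18,6,0,12) → FL=W FR=S RL=S RR=S
cmd 6: advance +10 → t=68, phase=(4,16,10,22) → FL=S FR=W RL=S RR=W
cmd 7: advance +10 → t=78, phase=(14,2,20,8) → FL=W FR=S RL=W RR=S
cmd 8: advance +4 → t=82, phase=(18,6,0,12) → FL=W FR=S RL=S RR=S

after cmd 1 (t=29): FL=W FR=S RL=W RR=S
after cmd 2 (t=31): FL=W FR=S RL=W RR=S
after cmd 3 (t=40): FL=S FR=S RL=S RR=W
after cmd 4 (t=41): FL=S FR=W RL=S RR=W
after cmd 5 (t=58): FL=W FR=S RL=S RR=S
after cmd 6 (t=68): FL=S FR=W RL=S RR=W
after cmd 7 (t=78): FL=W FR=S RL=W RR=S
after cmd 8 (t=82): FL=W FR=S RL=S RR=S


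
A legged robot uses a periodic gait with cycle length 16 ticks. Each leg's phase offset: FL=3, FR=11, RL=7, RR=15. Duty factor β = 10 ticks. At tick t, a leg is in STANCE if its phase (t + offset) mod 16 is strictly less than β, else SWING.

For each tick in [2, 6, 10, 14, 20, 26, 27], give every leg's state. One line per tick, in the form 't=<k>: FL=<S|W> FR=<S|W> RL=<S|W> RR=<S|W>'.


t=2: phase=(5,13,9,1) vs β=10 → FL=S FR=W RL=S RR=S
t=6: phase=(9,1,13,5) vs β=10 → FL=S FR=S RL=W RR=S
t=10: phase=(13,5,1,9) vs β=10 → FL=W FR=S RL=S RR=S
t=14: phase=(1,9,5,13) vs β=10 → FL=S FR=S RL=S RR=W
t=20: phase=(7,15,11,3) vs β=10 → FL=S FR=W RL=W RR=S
t=26: phase=(13,5,1,9) vs β=10 → FL=W FR=S RL=S RR=S
t=27: phase=(14,6,2,10) vs β=10 → FL=W FR=S RL=S RR=W

t=2: FL=S FR=W RL=S RR=S
t=6: FL=S FR=S RL=W RR=S
t=10: FL=W FR=S RL=S RR=S
t=14: FL=S FR=S RL=S RR=W
t=20: FL=S FR=W RL=W RR=S
t=26: FL=W FR=S RL=S RR=S
t=27: FL=W FR=S RL=S RR=W


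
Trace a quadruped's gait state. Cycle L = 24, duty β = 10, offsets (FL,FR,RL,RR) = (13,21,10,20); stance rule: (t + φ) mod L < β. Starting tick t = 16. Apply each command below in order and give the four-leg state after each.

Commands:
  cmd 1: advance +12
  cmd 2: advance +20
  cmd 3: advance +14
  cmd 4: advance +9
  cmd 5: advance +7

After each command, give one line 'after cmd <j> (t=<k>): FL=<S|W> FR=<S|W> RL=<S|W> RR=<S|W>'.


after cmd 1 (t=28): FL=W FR=S RL=W RR=S
after cmd 2 (t=48): FL=W FR=W RL=W RR=W
after cmd 3 (t=62): FL=S FR=W RL=S RR=W
after cmd 4 (t=71): FL=W FR=W RL=S RR=W
after cmd 5 (t=78): FL=W FR=S RL=W RR=S

start t=16: FL=S FR=W RL=S RR=W
cmd 1: advance +12 → t=28, phase=(17,1,14,0) → FL=W FR=S RL=W RR=S
cmd 2: advance +20 → t=48, phase=(13,21,10,20) → FL=W FR=W RL=W RR=W
cmd 3: advance +14 → t=62, phase=(3,11,0,10) → FL=S FR=W RL=S RR=W
cmd 4: advance +9 → t=71, phase=(12,20,9,19) → FL=W FR=W RL=S RR=W
cmd 5: advance +7 → t=78, phase=(19,3,16,2) → FL=W FR=S RL=W RR=S


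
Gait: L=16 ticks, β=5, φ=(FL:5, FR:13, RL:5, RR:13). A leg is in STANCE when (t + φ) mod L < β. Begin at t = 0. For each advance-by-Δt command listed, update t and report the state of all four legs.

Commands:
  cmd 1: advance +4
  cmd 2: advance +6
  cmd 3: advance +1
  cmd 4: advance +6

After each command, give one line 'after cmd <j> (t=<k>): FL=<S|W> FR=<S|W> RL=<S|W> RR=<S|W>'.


after cmd 1 (t=4): FL=W FR=S RL=W RR=S
after cmd 2 (t=10): FL=W FR=W RL=W RR=W
after cmd 3 (t=11): FL=S FR=W RL=S RR=W
after cmd 4 (t=17): FL=W FR=W RL=W RR=W

start t=0: FL=W FR=W RL=W RR=W
cmd 1: advance +4 → t=4, phase=(9,1,9,1) → FL=W FR=S RL=W RR=S
cmd 2: advance +6 → t=10, phase=(15,7,15,7) → FL=W FR=W RL=W RR=W
cmd 3: advance +1 → t=11, phase=(0,8,0,8) → FL=S FR=W RL=S RR=W
cmd 4: advance +6 → t=17, phase=(6,14,6,14) → FL=W FR=W RL=W RR=W


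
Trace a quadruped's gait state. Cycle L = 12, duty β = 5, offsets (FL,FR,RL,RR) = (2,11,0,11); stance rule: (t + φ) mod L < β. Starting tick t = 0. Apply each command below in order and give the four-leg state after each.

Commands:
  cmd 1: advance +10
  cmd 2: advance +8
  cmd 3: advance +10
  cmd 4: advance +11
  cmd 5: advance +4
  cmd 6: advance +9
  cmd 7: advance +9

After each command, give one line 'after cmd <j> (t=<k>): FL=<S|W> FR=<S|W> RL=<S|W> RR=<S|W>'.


start t=0: FL=S FR=W RL=S RR=W
cmd 1: advance +10 → t=10, phase=(0,9,10,9) → FL=S FR=W RL=W RR=W
cmd 2: advance +8 → t=18, phase=(8,5,6,5) → FL=W FR=W RL=W RR=W
cmd 3: advance +10 → t=28, phase=(6,3,4,3) → FL=W FR=S RL=S RR=S
cmd 4: advance +11 → t=39, phase=(5,2,3,2) → FL=W FR=S RL=S RR=S
cmd 5: advance +4 → t=43, phase=(9,6,7,6) → FL=W FR=W RL=W RR=W
cmd 6: advance +9 → t=52, phase=(6,3,4,3) → FL=W FR=S RL=S RR=S
cmd 7: advance +9 → t=61, phase=(3,0,1,0) → FL=S FR=S RL=S RR=S

after cmd 1 (t=10): FL=S FR=W RL=W RR=W
after cmd 2 (t=18): FL=W FR=W RL=W RR=W
after cmd 3 (t=28): FL=W FR=S RL=S RR=S
after cmd 4 (t=39): FL=W FR=S RL=S RR=S
after cmd 5 (t=43): FL=W FR=W RL=W RR=W
after cmd 6 (t=52): FL=W FR=S RL=S RR=S
after cmd 7 (t=61): FL=S FR=S RL=S RR=S


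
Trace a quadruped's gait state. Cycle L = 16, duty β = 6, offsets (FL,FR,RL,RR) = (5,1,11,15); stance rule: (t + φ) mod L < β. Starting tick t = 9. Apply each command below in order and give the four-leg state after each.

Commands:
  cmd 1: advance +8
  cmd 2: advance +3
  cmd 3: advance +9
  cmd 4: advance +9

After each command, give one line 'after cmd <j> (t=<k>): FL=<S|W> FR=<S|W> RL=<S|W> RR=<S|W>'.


after cmd 1 (t=17): FL=W FR=S RL=W RR=S
after cmd 2 (t=20): FL=W FR=S RL=W RR=S
after cmd 3 (t=29): FL=S FR=W RL=W RR=W
after cmd 4 (t=38): FL=W FR=W RL=S RR=S

start t=9: FL=W FR=W RL=S RR=W
cmd 1: advance +8 → t=17, phase=(6,2,12,0) → FL=W FR=S RL=W RR=S
cmd 2: advance +3 → t=20, phase=(9,5,15,3) → FL=W FR=S RL=W RR=S
cmd 3: advance +9 → t=29, phase=(2,14,8,12) → FL=S FR=W RL=W RR=W
cmd 4: advance +9 → t=38, phase=(11,7,1,5) → FL=W FR=W RL=S RR=S


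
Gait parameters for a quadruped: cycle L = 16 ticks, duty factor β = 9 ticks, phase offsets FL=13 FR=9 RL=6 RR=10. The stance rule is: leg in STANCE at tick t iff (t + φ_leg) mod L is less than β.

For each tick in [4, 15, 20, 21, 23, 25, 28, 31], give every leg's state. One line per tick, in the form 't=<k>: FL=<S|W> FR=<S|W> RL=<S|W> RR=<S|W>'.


t=4: phase=(1,13,10,14) vs β=9 → FL=S FR=W RL=W RR=W
t=15: phase=(12,8,5,9) vs β=9 → FL=W FR=S RL=S RR=W
t=20: phase=(1,13,10,14) vs β=9 → FL=S FR=W RL=W RR=W
t=21: phase=(2,14,11,15) vs β=9 → FL=S FR=W RL=W RR=W
t=23: phase=(4,0,13,1) vs β=9 → FL=S FR=S RL=W RR=S
t=25: phase=(6,2,15,3) vs β=9 → FL=S FR=S RL=W RR=S
t=28: phase=(9,5,2,6) vs β=9 → FL=W FR=S RL=S RR=S
t=31: phase=(12,8,5,9) vs β=9 → FL=W FR=S RL=S RR=W

t=4: FL=S FR=W RL=W RR=W
t=15: FL=W FR=S RL=S RR=W
t=20: FL=S FR=W RL=W RR=W
t=21: FL=S FR=W RL=W RR=W
t=23: FL=S FR=S RL=W RR=S
t=25: FL=S FR=S RL=W RR=S
t=28: FL=W FR=S RL=S RR=S
t=31: FL=W FR=S RL=S RR=W


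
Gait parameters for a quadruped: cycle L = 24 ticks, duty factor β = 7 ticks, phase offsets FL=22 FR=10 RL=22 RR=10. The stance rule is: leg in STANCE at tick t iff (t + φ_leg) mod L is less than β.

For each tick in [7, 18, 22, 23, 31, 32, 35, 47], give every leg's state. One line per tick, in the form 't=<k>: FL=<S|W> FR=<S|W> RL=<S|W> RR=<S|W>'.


t=7: phase=(5,17,5,17) vs β=7 → FL=S FR=W RL=S RR=W
t=18: phase=(16,4,16,4) vs β=7 → FL=W FR=S RL=W RR=S
t=22: phase=(20,8,20,8) vs β=7 → FL=W FR=W RL=W RR=W
t=23: phase=(21,9,21,9) vs β=7 → FL=W FR=W RL=W RR=W
t=31: phase=(5,17,5,17) vs β=7 → FL=S FR=W RL=S RR=W
t=32: phase=(6,18,6,18) vs β=7 → FL=S FR=W RL=S RR=W
t=35: phase=(9,21,9,21) vs β=7 → FL=W FR=W RL=W RR=W
t=47: phase=(21,9,21,9) vs β=7 → FL=W FR=W RL=W RR=W

t=7: FL=S FR=W RL=S RR=W
t=18: FL=W FR=S RL=W RR=S
t=22: FL=W FR=W RL=W RR=W
t=23: FL=W FR=W RL=W RR=W
t=31: FL=S FR=W RL=S RR=W
t=32: FL=S FR=W RL=S RR=W
t=35: FL=W FR=W RL=W RR=W
t=47: FL=W FR=W RL=W RR=W


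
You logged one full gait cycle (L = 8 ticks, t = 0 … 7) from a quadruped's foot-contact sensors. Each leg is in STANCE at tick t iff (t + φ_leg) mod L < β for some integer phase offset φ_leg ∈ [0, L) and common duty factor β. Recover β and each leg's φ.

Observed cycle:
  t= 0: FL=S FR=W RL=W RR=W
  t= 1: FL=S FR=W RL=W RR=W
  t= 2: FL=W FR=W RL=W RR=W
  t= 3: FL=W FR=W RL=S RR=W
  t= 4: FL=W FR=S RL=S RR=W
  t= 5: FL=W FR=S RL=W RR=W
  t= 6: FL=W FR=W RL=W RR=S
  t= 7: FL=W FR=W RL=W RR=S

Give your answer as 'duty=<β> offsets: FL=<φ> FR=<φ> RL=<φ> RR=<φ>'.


duty=2 offsets: FL=0 FR=4 RL=5 RR=2

duty β = stance ticks per leg = 2
FL: stance ticks = 2; W→S at t=0 → φ=0
FR: stance ticks = 2; W→S at t=4 → φ=4
RL: stance ticks = 2; W→S at t=3 → φ=5
RR: stance ticks = 2; W→S at t=6 → φ=2


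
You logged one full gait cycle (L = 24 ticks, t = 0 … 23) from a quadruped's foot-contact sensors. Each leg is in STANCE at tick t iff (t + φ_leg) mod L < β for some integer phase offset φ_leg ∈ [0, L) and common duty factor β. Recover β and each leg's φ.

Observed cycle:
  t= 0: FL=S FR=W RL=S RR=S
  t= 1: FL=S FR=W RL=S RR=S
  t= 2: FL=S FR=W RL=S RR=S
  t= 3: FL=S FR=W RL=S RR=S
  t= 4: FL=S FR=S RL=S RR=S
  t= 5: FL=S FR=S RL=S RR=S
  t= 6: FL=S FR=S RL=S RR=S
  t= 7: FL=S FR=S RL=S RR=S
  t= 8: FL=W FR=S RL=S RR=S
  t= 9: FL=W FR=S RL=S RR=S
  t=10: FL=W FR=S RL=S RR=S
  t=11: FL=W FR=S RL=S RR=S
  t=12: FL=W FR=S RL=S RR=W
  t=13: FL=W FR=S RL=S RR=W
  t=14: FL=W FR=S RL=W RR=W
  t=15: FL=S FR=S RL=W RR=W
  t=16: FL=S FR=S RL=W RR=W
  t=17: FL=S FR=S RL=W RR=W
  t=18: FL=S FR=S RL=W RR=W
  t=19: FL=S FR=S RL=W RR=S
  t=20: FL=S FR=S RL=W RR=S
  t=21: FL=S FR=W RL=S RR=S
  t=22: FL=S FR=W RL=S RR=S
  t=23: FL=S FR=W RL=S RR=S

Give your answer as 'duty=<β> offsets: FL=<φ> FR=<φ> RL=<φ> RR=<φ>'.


duty β = stance ticks per leg = 17
FL: stance ticks = 17; W→S at t=15 → φ=9
FR: stance ticks = 17; W→S at t=4 → φ=20
RL: stance ticks = 17; W→S at t=21 → φ=3
RR: stance ticks = 17; W→S at t=19 → φ=5

duty=17 offsets: FL=9 FR=20 RL=3 RR=5


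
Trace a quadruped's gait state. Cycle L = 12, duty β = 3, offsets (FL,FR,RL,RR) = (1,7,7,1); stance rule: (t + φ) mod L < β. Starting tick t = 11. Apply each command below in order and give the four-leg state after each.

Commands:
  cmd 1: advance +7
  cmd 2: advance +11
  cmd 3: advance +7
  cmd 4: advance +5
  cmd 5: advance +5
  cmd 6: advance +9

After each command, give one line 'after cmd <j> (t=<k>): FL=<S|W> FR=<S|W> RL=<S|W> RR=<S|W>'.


after cmd 1 (t=18): FL=W FR=S RL=S RR=W
after cmd 2 (t=29): FL=W FR=S RL=S RR=W
after cmd 3 (t=36): FL=S FR=W RL=W RR=S
after cmd 4 (t=41): FL=W FR=S RL=S RR=W
after cmd 5 (t=46): FL=W FR=W RL=W RR=W
after cmd 6 (t=55): FL=W FR=S RL=S RR=W

start t=11: FL=S FR=W RL=W RR=S
cmd 1: advance +7 → t=18, phase=(7,1,1,7) → FL=W FR=S RL=S RR=W
cmd 2: advance +11 → t=29, phase=(6,0,0,6) → FL=W FR=S RL=S RR=W
cmd 3: advance +7 → t=36, phase=(1,7,7,1) → FL=S FR=W RL=W RR=S
cmd 4: advance +5 → t=41, phase=(6,0,0,6) → FL=W FR=S RL=S RR=W
cmd 5: advance +5 → t=46, phase=(11,5,5,11) → FL=W FR=W RL=W RR=W
cmd 6: advance +9 → t=55, phase=(8,2,2,8) → FL=W FR=S RL=S RR=W


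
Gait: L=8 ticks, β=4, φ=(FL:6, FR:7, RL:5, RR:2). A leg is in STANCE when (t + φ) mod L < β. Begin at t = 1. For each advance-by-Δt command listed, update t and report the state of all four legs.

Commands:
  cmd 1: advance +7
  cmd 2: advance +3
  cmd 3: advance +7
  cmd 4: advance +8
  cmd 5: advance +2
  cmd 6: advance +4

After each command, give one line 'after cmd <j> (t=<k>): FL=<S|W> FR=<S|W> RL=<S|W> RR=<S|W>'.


start t=1: FL=W FR=S RL=W RR=S
cmd 1: advance +7 → t=8, phase=(6,7,5,2) → FL=W FR=W RL=W RR=S
cmd 2: advance +3 → t=11, phase=(1,2,0,5) → FL=S FR=S RL=S RR=W
cmd 3: advance +7 → t=18, phase=(0,1,7,4) → FL=S FR=S RL=W RR=W
cmd 4: advance +8 → t=26, phase=(0,1,7,4) → FL=S FR=S RL=W RR=W
cmd 5: advance +2 → t=28, phase=(2,3,1,6) → FL=S FR=S RL=S RR=W
cmd 6: advance +4 → t=32, phase=(6,7,5,2) → FL=W FR=W RL=W RR=S

after cmd 1 (t=8): FL=W FR=W RL=W RR=S
after cmd 2 (t=11): FL=S FR=S RL=S RR=W
after cmd 3 (t=18): FL=S FR=S RL=W RR=W
after cmd 4 (t=26): FL=S FR=S RL=W RR=W
after cmd 5 (t=28): FL=S FR=S RL=S RR=W
after cmd 6 (t=32): FL=W FR=W RL=W RR=S


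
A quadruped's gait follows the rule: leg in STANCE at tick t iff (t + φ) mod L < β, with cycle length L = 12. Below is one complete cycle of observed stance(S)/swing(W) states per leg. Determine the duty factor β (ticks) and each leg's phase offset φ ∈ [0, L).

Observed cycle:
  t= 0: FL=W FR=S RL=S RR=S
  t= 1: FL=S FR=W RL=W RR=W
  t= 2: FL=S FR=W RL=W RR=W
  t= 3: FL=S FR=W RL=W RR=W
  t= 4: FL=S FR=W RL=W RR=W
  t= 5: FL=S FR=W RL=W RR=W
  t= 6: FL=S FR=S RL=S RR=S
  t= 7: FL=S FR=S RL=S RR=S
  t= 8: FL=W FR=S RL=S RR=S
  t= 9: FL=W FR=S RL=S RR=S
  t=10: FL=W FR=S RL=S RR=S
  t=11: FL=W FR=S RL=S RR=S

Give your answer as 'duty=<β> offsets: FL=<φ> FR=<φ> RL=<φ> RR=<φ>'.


duty=7 offsets: FL=11 FR=6 RL=6 RR=6

duty β = stance ticks per leg = 7
FL: stance ticks = 7; W→S at t=1 → φ=11
FR: stance ticks = 7; W→S at t=6 → φ=6
RL: stance ticks = 7; W→S at t=6 → φ=6
RR: stance ticks = 7; W→S at t=6 → φ=6


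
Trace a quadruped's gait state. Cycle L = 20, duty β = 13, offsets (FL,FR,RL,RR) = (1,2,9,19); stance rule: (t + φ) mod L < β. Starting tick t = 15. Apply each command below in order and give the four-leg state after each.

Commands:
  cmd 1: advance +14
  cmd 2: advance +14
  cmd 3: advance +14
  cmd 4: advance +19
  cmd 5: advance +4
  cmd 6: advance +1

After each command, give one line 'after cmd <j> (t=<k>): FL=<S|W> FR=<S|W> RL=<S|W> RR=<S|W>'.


after cmd 1 (t=29): FL=S FR=S RL=W RR=S
after cmd 2 (t=43): FL=S FR=S RL=S RR=S
after cmd 3 (t=57): FL=W FR=W RL=S RR=W
after cmd 4 (t=76): FL=W FR=W RL=S RR=W
after cmd 5 (t=80): FL=S FR=S RL=S RR=W
after cmd 6 (t=81): FL=S FR=S RL=S RR=S

start t=15: FL=W FR=W RL=S RR=W
cmd 1: advance +14 → t=29, phase=(10,11,18,8) → FL=S FR=S RL=W RR=S
cmd 2: advance +14 → t=43, phase=(4,5,12,2) → FL=S FR=S RL=S RR=S
cmd 3: advance +14 → t=57, phase=(18,19,6,16) → FL=W FR=W RL=S RR=W
cmd 4: advance +19 → t=76, phase=(17,18,5,15) → FL=W FR=W RL=S RR=W
cmd 5: advance +4 → t=80, phase=(1,2,9,19) → FL=S FR=S RL=S RR=W
cmd 6: advance +1 → t=81, phase=(2,3,10,0) → FL=S FR=S RL=S RR=S


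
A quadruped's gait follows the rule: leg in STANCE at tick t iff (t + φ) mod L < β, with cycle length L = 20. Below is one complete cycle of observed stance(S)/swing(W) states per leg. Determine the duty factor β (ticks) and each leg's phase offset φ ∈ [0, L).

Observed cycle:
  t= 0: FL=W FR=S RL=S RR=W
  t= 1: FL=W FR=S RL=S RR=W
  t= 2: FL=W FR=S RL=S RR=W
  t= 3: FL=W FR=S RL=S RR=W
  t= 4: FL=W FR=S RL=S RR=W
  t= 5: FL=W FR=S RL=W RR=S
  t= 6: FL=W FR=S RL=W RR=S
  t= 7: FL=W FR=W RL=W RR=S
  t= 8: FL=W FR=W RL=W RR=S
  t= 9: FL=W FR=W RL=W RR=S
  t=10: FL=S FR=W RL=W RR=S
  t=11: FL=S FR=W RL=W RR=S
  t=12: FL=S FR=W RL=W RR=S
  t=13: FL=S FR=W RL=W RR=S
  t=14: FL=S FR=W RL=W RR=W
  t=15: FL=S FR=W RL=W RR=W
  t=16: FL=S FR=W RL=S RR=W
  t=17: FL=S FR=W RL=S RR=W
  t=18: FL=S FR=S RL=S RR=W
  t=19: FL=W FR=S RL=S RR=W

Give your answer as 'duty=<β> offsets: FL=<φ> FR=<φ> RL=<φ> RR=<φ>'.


duty β = stance ticks per leg = 9
FL: stance ticks = 9; W→S at t=10 → φ=10
FR: stance ticks = 9; W→S at t=18 → φ=2
RL: stance ticks = 9; W→S at t=16 → φ=4
RR: stance ticks = 9; W→S at t=5 → φ=15

duty=9 offsets: FL=10 FR=2 RL=4 RR=15


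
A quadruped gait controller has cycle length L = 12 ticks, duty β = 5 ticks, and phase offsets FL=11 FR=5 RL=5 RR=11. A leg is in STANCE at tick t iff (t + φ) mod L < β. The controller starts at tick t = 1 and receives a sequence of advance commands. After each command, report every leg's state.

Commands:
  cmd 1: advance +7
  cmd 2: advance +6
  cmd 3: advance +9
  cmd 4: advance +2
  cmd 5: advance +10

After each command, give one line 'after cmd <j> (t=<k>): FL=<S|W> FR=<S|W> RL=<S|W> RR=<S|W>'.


after cmd 1 (t=8): FL=W FR=S RL=S RR=W
after cmd 2 (t=14): FL=S FR=W RL=W RR=S
after cmd 3 (t=23): FL=W FR=S RL=S RR=W
after cmd 4 (t=25): FL=S FR=W RL=W RR=S
after cmd 5 (t=35): FL=W FR=S RL=S RR=W

start t=1: FL=S FR=W RL=W RR=S
cmd 1: advance +7 → t=8, phase=(7,1,1,7) → FL=W FR=S RL=S RR=W
cmd 2: advance +6 → t=14, phase=(1,7,7,1) → FL=S FR=W RL=W RR=S
cmd 3: advance +9 → t=23, phase=(10,4,4,10) → FL=W FR=S RL=S RR=W
cmd 4: advance +2 → t=25, phase=(0,6,6,0) → FL=S FR=W RL=W RR=S
cmd 5: advance +10 → t=35, phase=(10,4,4,10) → FL=W FR=S RL=S RR=W


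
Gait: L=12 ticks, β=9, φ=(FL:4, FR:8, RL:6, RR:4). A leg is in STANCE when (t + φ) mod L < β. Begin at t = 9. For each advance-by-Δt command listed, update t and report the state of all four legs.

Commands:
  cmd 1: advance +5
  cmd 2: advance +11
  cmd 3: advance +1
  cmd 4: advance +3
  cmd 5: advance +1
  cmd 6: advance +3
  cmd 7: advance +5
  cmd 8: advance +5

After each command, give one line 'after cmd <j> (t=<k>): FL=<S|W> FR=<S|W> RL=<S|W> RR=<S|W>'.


start t=9: FL=S FR=S RL=S RR=S
cmd 1: advance +5 → t=14, phase=(6,10,8,6) → FL=S FR=W RL=S RR=S
cmd 2: advance +11 → t=25, phase=(5,9,7,5) → FL=S FR=W RL=S RR=S
cmd 3: advance +1 → t=26, phase=(6,10,8,6) → FL=S FR=W RL=S RR=S
cmd 4: advance +3 → t=29, phase=(9,1,11,9) → FL=W FR=S RL=W RR=W
cmd 5: advance +1 → t=30, phase=(10,2,0,10) → FL=W FR=S RL=S RR=W
cmd 6: advance +3 → t=33, phase=(1,5,3,1) → FL=S FR=S RL=S RR=S
cmd 7: advance +5 → t=38, phase=(6,10,8,6) → FL=S FR=W RL=S RR=S
cmd 8: advance +5 → t=43, phase=(11,3,1,11) → FL=W FR=S RL=S RR=W

after cmd 1 (t=14): FL=S FR=W RL=S RR=S
after cmd 2 (t=25): FL=S FR=W RL=S RR=S
after cmd 3 (t=26): FL=S FR=W RL=S RR=S
after cmd 4 (t=29): FL=W FR=S RL=W RR=W
after cmd 5 (t=30): FL=W FR=S RL=S RR=W
after cmd 6 (t=33): FL=S FR=S RL=S RR=S
after cmd 7 (t=38): FL=S FR=W RL=S RR=S
after cmd 8 (t=43): FL=W FR=S RL=S RR=W


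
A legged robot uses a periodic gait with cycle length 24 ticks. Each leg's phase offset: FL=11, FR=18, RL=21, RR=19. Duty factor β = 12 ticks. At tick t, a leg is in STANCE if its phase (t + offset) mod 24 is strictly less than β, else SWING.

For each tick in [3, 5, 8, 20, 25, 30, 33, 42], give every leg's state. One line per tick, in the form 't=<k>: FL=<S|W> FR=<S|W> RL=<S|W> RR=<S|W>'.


t=3: FL=W FR=W RL=S RR=W
t=5: FL=W FR=W RL=S RR=S
t=8: FL=W FR=S RL=S RR=S
t=20: FL=S FR=W RL=W RR=W
t=25: FL=W FR=W RL=W RR=W
t=30: FL=W FR=S RL=S RR=S
t=33: FL=W FR=S RL=S RR=S
t=42: FL=S FR=W RL=W RR=W

t=3: phase=(14,21,0,22) vs β=12 → FL=W FR=W RL=S RR=W
t=5: phase=(16,23,2,0) vs β=12 → FL=W FR=W RL=S RR=S
t=8: phase=(19,2,5,3) vs β=12 → FL=W FR=S RL=S RR=S
t=20: phase=(7,14,17,15) vs β=12 → FL=S FR=W RL=W RR=W
t=25: phase=(12,19,22,20) vs β=12 → FL=W FR=W RL=W RR=W
t=30: phase=(17,0,3,1) vs β=12 → FL=W FR=S RL=S RR=S
t=33: phase=(20,3,6,4) vs β=12 → FL=W FR=S RL=S RR=S
t=42: phase=(5,12,15,13) vs β=12 → FL=S FR=W RL=W RR=W


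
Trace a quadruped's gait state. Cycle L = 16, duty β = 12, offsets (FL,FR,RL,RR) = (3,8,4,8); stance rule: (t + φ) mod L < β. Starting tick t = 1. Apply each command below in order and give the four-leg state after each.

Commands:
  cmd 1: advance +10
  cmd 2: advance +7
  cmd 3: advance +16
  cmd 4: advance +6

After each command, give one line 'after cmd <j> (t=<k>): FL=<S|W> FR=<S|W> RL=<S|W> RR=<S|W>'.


after cmd 1 (t=11): FL=W FR=S RL=W RR=S
after cmd 2 (t=18): FL=S FR=S RL=S RR=S
after cmd 3 (t=34): FL=S FR=S RL=S RR=S
after cmd 4 (t=40): FL=S FR=S RL=W RR=S

start t=1: FL=S FR=S RL=S RR=S
cmd 1: advance +10 → t=11, phase=(14,3,15,3) → FL=W FR=S RL=W RR=S
cmd 2: advance +7 → t=18, phase=(5,10,6,10) → FL=S FR=S RL=S RR=S
cmd 3: advance +16 → t=34, phase=(5,10,6,10) → FL=S FR=S RL=S RR=S
cmd 4: advance +6 → t=40, phase=(11,0,12,0) → FL=S FR=S RL=W RR=S


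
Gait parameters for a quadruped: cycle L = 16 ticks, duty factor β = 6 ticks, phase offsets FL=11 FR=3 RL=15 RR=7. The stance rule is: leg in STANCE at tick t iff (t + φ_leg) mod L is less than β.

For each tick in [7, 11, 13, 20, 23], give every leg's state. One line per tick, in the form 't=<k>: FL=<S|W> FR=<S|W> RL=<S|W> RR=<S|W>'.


t=7: FL=S FR=W RL=W RR=W
t=11: FL=W FR=W RL=W RR=S
t=13: FL=W FR=S RL=W RR=S
t=20: FL=W FR=W RL=S RR=W
t=23: FL=S FR=W RL=W RR=W

t=7: phase=(2,10,6,14) vs β=6 → FL=S FR=W RL=W RR=W
t=11: phase=(6,14,10,2) vs β=6 → FL=W FR=W RL=W RR=S
t=13: phase=(8,0,12,4) vs β=6 → FL=W FR=S RL=W RR=S
t=20: phase=(15,7,3,11) vs β=6 → FL=W FR=W RL=S RR=W
t=23: phase=(2,10,6,14) vs β=6 → FL=S FR=W RL=W RR=W
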